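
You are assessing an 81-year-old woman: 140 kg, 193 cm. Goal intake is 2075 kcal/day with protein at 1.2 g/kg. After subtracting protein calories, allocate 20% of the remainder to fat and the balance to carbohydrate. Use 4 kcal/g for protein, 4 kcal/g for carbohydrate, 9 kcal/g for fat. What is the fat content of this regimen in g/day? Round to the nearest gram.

31 g/day

Protein = 1.2 × 140 = 168 g → 168 × 4 = 672 kcal.
Non-protein calories = 2075 − 672 = 1403 kcal.
Fat: 20% × 1403 = 280.6 kcal; carbohydrate: 1122.4 kcal.
Fat: 280.6 kcal ÷ 9 kcal/g = 31.1778 g.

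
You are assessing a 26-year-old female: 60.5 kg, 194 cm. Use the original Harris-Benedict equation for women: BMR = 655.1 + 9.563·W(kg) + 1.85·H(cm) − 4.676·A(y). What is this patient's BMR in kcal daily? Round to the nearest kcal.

Harris-Benedict: BMR = 655.1 + 9.563(60.5) + 1.85(194) − 4.676(26) = 1470.9855 kcal/day.

1471 kcal daily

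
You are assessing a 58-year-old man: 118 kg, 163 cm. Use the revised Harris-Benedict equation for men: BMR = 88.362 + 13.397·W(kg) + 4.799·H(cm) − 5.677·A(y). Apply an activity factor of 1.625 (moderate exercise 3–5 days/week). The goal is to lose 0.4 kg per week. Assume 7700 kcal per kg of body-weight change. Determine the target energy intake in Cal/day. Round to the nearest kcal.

3009 Cal/day

Harris-Benedict: BMR = 88.362 + 13.397(118) + 4.799(163) − 5.677(58) = 2122.179 kcal/day.
TEE = 2122.179 × 1.625 = 3448.5409 kcal/day.
Required daily deficit = 0.4 × 7700 ÷ 7 = 440 kcal/day.
Target intake = 3448.5409 − 440 = 3008.5409 kcal/day.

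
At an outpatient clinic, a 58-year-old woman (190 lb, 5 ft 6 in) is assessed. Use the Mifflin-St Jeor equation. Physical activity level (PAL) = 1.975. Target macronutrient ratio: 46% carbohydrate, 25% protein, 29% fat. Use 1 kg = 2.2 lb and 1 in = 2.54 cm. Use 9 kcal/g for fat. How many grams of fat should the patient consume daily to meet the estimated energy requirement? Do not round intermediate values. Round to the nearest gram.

93 g/day

Convert to metric: weight = 190 ÷ 2.2 = 86.3636 kg; height = (5×12 + 6) × 2.54 = 66 × 2.54 = 167.64 cm.
Mifflin-St Jeor (female): BMR = 10(86.3636) + 6.25(167.64) − 5(58) − 161 = 863.6364 + 1047.75 − 290 − 161 = 1460.3864 kcal/day.
TEE = 1460.3864 × 1.975 = 2884.2631 kcal/day.
Fat energy = 29% × 2884.2631 = 836.4363 kcal.
Fat = 836.4363 ÷ 9 kcal/g = 92.9374 g.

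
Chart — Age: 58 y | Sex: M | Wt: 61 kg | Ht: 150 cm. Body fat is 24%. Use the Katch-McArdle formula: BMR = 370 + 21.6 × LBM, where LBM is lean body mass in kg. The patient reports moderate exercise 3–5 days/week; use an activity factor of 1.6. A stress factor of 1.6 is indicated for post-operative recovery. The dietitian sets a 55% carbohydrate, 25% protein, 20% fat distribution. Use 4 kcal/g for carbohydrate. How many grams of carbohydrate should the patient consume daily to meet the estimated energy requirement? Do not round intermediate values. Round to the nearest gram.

LBM = 61 × (1 − 0.24) = 46.36 kg. Katch-McArdle: BMR = 370 + 21.6 × 46.36 = 1371.376 kcal/day.
TEE = 1371.376 × 1.6 = 2194.2016 kcal/day.
With stress factor 1.6: 2194.2016 × 1.6 = 3510.7226 kcal/day.
Carbohydrate energy = 55% × 3510.7226 = 1930.8974 kcal.
Carbohydrate = 1930.8974 ÷ 4 kcal/g = 482.7244 g.

483 g/day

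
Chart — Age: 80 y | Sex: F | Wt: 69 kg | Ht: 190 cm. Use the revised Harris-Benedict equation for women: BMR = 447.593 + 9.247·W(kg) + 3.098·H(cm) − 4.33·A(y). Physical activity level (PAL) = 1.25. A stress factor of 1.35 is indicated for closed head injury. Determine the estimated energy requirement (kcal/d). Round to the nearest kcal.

Harris-Benedict: BMR = 447.593 + 9.247(69) + 3.098(190) − 4.33(80) = 1327.856 kcal/day.
TEE = BMR × activity factor = 1327.856 × 1.25 = 1659.82 kcal/day.
Apply stress factor: 1659.82 × 1.35 = 2240.757 kcal/day.

2241 kcal/d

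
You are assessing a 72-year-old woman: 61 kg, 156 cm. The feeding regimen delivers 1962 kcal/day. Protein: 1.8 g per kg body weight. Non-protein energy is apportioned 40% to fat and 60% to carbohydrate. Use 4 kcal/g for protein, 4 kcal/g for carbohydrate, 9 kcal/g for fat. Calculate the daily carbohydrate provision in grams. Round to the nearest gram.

Protein = 1.8 × 61 = 109.8 g → 109.8 × 4 = 439.2 kcal.
Non-protein calories = 1962 − 439.2 = 1522.8 kcal.
Fat: 40% × 1522.8 = 609.12 kcal; carbohydrate: 913.68 kcal.
Carbohydrate: 913.68 kcal ÷ 4 kcal/g = 228.42 g.

228 g/day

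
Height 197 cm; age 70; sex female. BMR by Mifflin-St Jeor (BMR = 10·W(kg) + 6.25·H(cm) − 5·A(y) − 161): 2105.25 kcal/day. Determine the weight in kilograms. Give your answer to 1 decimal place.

138.5 kg

2105.25 = 10·W + 6.25(197) − 5(70) − 161
10·W = 2105.25 − 720.25 = 1385, so W = 138.5 kg.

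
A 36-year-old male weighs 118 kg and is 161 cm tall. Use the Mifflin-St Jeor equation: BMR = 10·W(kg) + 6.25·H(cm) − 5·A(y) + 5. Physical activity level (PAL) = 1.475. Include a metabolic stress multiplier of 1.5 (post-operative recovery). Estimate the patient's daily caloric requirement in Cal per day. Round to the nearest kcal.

4450 Cal per day

Mifflin-St Jeor (male): BMR = 10(118) + 6.25(161) − 5(36) + 5 = 1180 + 1006.25 − 180 + 5 = 2011.25 kcal/day.
TEE = BMR × activity factor = 2011.25 × 1.475 = 2966.5938 kcal/day.
Apply stress factor: 2966.5938 × 1.5 = 4449.8906 kcal/day.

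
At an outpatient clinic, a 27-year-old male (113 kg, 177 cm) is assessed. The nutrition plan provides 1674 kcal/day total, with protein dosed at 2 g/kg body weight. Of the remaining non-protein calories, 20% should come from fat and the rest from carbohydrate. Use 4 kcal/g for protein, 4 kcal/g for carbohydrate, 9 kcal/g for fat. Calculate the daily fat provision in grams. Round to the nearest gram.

17 g/day

Protein = 2 × 113 = 226 g → 226 × 4 = 904 kcal.
Non-protein calories = 1674 − 904 = 770 kcal.
Fat: 20% × 770 = 154 kcal; carbohydrate: 616 kcal.
Fat: 154 kcal ÷ 9 kcal/g = 17.1111 g.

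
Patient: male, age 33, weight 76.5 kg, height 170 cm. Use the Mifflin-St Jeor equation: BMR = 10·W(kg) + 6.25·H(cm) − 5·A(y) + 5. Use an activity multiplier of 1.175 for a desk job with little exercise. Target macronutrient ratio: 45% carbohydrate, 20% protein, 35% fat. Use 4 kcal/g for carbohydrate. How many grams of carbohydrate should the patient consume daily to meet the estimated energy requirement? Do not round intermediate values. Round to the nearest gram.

220 g/day

Mifflin-St Jeor (male): BMR = 10(76.5) + 6.25(170) − 5(33) + 5 = 765 + 1062.5 − 165 + 5 = 1667.5 kcal/day.
TEE = 1667.5 × 1.175 = 1959.3125 kcal/day.
Carbohydrate energy = 45% × 1959.3125 = 881.6906 kcal.
Carbohydrate = 881.6906 ÷ 4 kcal/g = 220.4227 g.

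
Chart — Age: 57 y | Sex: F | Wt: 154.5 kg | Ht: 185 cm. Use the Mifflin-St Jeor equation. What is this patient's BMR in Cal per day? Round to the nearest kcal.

Mifflin-St Jeor (female): BMR = 10(154.5) + 6.25(185) − 5(57) − 161 = 1545 + 1156.25 − 285 − 161 = 2255.25 kcal/day.

2255 Cal per day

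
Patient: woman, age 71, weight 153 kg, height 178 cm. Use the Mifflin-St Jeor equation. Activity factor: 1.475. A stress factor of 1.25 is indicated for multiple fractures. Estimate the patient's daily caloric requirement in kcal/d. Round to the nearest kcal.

3921 kcal/d

Mifflin-St Jeor (female): BMR = 10(153) + 6.25(178) − 5(71) − 161 = 1530 + 1112.5 − 355 − 161 = 2126.5 kcal/day.
TEE = BMR × activity factor = 2126.5 × 1.475 = 3136.5875 kcal/day.
Apply stress factor: 3136.5875 × 1.25 = 3920.7344 kcal/day.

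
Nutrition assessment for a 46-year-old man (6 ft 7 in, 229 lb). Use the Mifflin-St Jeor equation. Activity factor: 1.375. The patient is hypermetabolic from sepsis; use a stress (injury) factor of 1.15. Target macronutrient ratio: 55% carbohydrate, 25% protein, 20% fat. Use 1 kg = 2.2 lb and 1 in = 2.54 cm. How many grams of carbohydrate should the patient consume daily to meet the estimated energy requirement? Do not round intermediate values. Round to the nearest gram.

450 g/day

Convert to metric: weight = 229 ÷ 2.2 = 104.0909 kg; height = (6×12 + 7) × 2.54 = 79 × 2.54 = 200.66 cm.
Mifflin-St Jeor (male): BMR = 10(104.0909) + 6.25(200.66) − 5(46) + 5 = 1040.9091 + 1254.125 − 230 + 5 = 2070.0341 kcal/day.
TEE = 2070.0341 × 1.375 = 2846.2969 kcal/day.
With stress factor 1.15: 2846.2969 × 1.15 = 3273.2414 kcal/day.
Carbohydrate energy = 55% × 3273.2414 = 1800.2828 kcal.
Carbohydrate = 1800.2828 ÷ 4 kcal/g = 450.0707 g.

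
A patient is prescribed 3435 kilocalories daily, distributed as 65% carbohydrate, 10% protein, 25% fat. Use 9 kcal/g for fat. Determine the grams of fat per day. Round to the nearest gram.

Fat energy = 25% × 3435 = 858.75 kcal.
At 9 kcal/g: 858.75 ÷ 9 = 95.4167 g.

95 g/day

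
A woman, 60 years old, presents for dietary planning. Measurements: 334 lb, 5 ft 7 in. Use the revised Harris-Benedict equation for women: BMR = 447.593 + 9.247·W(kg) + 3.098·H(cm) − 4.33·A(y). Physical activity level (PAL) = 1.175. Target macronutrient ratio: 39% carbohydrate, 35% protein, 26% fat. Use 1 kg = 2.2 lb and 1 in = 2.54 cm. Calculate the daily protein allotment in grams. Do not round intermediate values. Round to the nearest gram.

218 g/day

Convert to metric: weight = 334 ÷ 2.2 = 151.8182 kg; height = (5×12 + 7) × 2.54 = 67 × 2.54 = 170.18 cm.
Harris-Benedict: BMR = 447.593 + 9.247(151.8182) + 3.098(170.18) − 4.33(60) = 2118.8734 kcal/day.
TEE = 2118.8734 × 1.175 = 2489.6762 kcal/day.
Protein energy = 35% × 2489.6762 = 871.3867 kcal.
Protein = 871.3867 ÷ 4 kcal/g = 217.8467 g.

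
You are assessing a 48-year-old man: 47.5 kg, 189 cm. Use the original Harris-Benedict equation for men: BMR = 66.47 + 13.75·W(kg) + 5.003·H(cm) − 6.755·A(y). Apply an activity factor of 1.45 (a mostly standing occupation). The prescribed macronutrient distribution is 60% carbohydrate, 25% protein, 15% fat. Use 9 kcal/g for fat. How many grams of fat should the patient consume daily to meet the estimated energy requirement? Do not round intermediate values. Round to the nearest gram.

32 g/day

Harris-Benedict: BMR = 66.47 + 13.75(47.5) + 5.003(189) − 6.755(48) = 1340.922 kcal/day.
TEE = 1340.922 × 1.45 = 1944.3369 kcal/day.
Fat energy = 15% × 1944.3369 = 291.6505 kcal.
Fat = 291.6505 ÷ 9 kcal/g = 32.4056 g.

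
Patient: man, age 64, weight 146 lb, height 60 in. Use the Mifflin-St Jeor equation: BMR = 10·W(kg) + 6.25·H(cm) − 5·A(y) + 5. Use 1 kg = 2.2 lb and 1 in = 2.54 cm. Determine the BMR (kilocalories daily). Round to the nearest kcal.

1301 kilocalories daily

Convert to metric: weight = 146 ÷ 2.2 = 66.3636 kg; height = 60 × 2.54 = 152.4 cm.
Mifflin-St Jeor (male): BMR = 10(66.3636) + 6.25(152.4) − 5(64) + 5 = 663.6364 + 952.5 − 320 + 5 = 1301.1364 kcal/day.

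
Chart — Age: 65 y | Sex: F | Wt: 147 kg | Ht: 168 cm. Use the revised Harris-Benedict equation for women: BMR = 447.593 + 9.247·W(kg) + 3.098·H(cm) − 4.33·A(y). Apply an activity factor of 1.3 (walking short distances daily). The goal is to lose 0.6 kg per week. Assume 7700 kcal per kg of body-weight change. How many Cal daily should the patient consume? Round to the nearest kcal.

Harris-Benedict: BMR = 447.593 + 9.247(147) + 3.098(168) − 4.33(65) = 2045.916 kcal/day.
TEE = 2045.916 × 1.3 = 2659.6908 kcal/day.
Required daily deficit = 0.6 × 7700 ÷ 7 = 660 kcal/day.
Target intake = 2659.6908 − 660 = 1999.6908 kcal/day.

2000 Cal daily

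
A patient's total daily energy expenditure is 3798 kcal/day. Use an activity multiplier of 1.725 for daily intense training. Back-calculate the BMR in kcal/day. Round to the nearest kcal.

BMR = TEE ÷ activity factor = 3798 ÷ 1.725 = 2201.7391 kcal/day.

2202 kcal/day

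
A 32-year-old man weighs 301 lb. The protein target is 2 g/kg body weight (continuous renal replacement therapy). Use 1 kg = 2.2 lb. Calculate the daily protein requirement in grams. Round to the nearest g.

274 g/day

Weight in kg = 301 ÷ 2.2 = 136.8182 kg.
Protein = 2 g/kg × 136.8182 kg = 273.6364 g/day.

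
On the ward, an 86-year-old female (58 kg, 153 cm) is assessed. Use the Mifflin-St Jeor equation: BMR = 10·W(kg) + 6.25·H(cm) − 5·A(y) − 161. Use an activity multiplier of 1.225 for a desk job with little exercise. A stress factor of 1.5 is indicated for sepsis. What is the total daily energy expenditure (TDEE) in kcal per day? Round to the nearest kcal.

Mifflin-St Jeor (female): BMR = 10(58) + 6.25(153) − 5(86) − 161 = 580 + 956.25 − 430 − 161 = 945.25 kcal/day.
TEE = BMR × activity factor = 945.25 × 1.225 = 1157.9313 kcal/day.
Apply stress factor: 1157.9313 × 1.5 = 1736.8969 kcal/day.

1737 kcal per day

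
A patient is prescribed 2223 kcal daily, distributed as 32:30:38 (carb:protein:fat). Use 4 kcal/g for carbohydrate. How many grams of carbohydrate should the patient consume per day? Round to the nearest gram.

Carbohydrate energy = 32% × 2223 = 711.36 kcal.
At 4 kcal/g: 711.36 ÷ 4 = 177.84 g.

178 g/day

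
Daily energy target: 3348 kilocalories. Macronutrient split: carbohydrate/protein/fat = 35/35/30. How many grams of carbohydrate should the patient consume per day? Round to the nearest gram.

Carbohydrate energy = 35% × 3348 = 1171.8 kcal.
At 4 kcal/g: 1171.8 ÷ 4 = 292.95 g.

293 g/day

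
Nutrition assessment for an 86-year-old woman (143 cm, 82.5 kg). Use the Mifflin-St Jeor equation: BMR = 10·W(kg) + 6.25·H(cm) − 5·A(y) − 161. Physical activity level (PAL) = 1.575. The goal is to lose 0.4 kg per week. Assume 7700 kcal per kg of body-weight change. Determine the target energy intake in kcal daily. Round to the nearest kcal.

Mifflin-St Jeor (female): BMR = 10(82.5) + 6.25(143) − 5(86) − 161 = 825 + 893.75 − 430 − 161 = 1127.75 kcal/day.
TEE = 1127.75 × 1.575 = 1776.2063 kcal/day.
Required daily deficit = 0.4 × 7700 ÷ 7 = 440 kcal/day.
Target intake = 1776.2063 − 440 = 1336.2063 kcal/day.

1336 kcal daily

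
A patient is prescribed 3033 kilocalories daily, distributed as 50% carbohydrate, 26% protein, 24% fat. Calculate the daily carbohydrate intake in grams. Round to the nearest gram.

379 g/day

Carbohydrate energy = 50% × 3033 = 1516.5 kcal.
At 4 kcal/g: 1516.5 ÷ 4 = 379.125 g.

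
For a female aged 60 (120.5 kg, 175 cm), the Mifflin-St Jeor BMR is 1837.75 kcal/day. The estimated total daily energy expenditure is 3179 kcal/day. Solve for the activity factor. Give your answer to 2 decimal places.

1.73

Activity factor = TEE ÷ BMR = 3179 ÷ 1837.75 = 1.73.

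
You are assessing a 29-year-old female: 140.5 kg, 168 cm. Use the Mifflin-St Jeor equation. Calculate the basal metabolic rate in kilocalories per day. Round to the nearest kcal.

Mifflin-St Jeor (female): BMR = 10(140.5) + 6.25(168) − 5(29) − 161 = 1405 + 1050 − 145 − 161 = 2149 kcal/day.

2149 kilocalories per day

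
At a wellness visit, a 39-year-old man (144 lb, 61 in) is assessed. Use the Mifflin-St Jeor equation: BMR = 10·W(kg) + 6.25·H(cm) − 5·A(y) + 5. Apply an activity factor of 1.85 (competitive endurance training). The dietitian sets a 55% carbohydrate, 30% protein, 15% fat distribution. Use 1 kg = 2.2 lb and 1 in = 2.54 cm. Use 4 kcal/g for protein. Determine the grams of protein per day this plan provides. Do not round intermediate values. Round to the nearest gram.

Convert to metric: weight = 144 ÷ 2.2 = 65.4545 kg; height = 61 × 2.54 = 154.94 cm.
Mifflin-St Jeor (male): BMR = 10(65.4545) + 6.25(154.94) − 5(39) + 5 = 654.5455 + 968.375 − 195 + 5 = 1432.9205 kcal/day.
TEE = 1432.9205 × 1.85 = 2650.9028 kcal/day.
Protein energy = 30% × 2650.9028 = 795.2709 kcal.
Protein = 795.2709 ÷ 4 kcal/g = 198.8177 g.

199 g/day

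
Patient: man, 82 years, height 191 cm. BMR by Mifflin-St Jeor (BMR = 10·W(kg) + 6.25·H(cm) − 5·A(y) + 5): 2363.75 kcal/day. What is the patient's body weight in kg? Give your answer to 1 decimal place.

157.5 kg

2363.75 = 10·W + 6.25(191) − 5(82) + 5
10·W = 2363.75 − 788.75 = 1575, so W = 157.5 kg.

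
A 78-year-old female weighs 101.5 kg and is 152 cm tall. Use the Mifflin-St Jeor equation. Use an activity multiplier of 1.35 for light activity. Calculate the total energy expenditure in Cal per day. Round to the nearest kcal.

Mifflin-St Jeor (female): BMR = 10(101.5) + 6.25(152) − 5(78) − 161 = 1015 + 950 − 390 − 161 = 1414 kcal/day.
TEE = BMR × activity factor = 1414 × 1.35 = 1908.9 kcal/day.

1909 Cal per day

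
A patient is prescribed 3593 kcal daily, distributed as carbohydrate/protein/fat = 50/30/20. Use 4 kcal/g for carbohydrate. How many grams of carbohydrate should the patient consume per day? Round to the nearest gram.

Carbohydrate energy = 50% × 3593 = 1796.5 kcal.
At 4 kcal/g: 1796.5 ÷ 4 = 449.125 g.

449 g/day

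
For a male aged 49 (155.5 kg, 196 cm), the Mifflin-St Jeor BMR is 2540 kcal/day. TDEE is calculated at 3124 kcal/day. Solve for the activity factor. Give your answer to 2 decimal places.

1.23

Activity factor = TEE ÷ BMR = 3124 ÷ 2540 = 1.23.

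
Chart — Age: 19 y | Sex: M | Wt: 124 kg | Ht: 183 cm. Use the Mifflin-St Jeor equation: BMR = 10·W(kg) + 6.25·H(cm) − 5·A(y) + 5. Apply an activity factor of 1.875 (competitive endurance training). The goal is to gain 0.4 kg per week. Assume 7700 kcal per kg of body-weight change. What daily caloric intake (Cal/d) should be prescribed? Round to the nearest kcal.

Mifflin-St Jeor (male): BMR = 10(124) + 6.25(183) − 5(19) + 5 = 1240 + 1143.75 − 95 + 5 = 2293.75 kcal/day.
TEE = 2293.75 × 1.875 = 4300.7813 kcal/day.
Required daily surplus = 0.4 × 7700 ÷ 7 = 440 kcal/day.
Target intake = 4300.7813 + 440 = 4740.7813 kcal/day.

4741 Cal/d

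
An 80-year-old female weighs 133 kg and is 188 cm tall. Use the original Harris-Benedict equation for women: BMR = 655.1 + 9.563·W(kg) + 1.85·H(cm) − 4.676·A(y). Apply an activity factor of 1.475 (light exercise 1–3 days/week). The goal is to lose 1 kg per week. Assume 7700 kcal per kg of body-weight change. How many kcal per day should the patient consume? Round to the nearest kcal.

Harris-Benedict: BMR = 655.1 + 9.563(133) + 1.85(188) − 4.676(80) = 1900.699 kcal/day.
TEE = 1900.699 × 1.475 = 2803.531 kcal/day.
Required daily deficit = 1 × 7700 ÷ 7 = 1100 kcal/day.
Target intake = 2803.531 − 1100 = 1703.531 kcal/day.

1704 kcal per day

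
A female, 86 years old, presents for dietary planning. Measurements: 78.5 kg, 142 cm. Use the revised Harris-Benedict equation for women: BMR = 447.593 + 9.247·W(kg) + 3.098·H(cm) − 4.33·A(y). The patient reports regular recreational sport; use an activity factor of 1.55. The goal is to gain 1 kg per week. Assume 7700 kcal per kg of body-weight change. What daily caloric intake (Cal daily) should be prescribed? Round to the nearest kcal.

3024 Cal daily

Harris-Benedict: BMR = 447.593 + 9.247(78.5) + 3.098(142) − 4.33(86) = 1241.0185 kcal/day.
TEE = 1241.0185 × 1.55 = 1923.5787 kcal/day.
Required daily surplus = 1 × 7700 ÷ 7 = 1100 kcal/day.
Target intake = 1923.5787 + 1100 = 3023.5787 kcal/day.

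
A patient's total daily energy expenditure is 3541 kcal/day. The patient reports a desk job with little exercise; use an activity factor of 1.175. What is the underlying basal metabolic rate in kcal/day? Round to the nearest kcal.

3014 kcal/day

BMR = TEE ÷ activity factor = 3541 ÷ 1.175 = 3013.617 kcal/day.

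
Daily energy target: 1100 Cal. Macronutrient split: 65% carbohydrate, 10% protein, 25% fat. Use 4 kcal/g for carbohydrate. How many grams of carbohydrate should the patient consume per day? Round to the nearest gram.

179 g/day

Carbohydrate energy = 65% × 1100 = 715 kcal.
At 4 kcal/g: 715 ÷ 4 = 178.75 g.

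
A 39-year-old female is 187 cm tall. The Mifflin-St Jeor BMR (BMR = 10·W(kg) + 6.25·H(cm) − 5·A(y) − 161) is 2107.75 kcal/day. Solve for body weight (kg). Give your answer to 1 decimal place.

2107.75 = 10·W + 6.25(187) − 5(39) − 161
10·W = 2107.75 − 812.75 = 1295, so W = 129.5 kg.

129.5 kg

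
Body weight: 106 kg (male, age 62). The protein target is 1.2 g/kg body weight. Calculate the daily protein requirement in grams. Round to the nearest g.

Protein = 1.2 g/kg × 106 kg = 127.2 g/day.

127 g/day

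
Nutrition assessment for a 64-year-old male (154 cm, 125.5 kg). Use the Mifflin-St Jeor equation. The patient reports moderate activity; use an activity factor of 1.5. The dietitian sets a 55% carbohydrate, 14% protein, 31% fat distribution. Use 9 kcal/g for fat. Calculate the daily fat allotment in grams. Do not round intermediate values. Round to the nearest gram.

98 g/day

Mifflin-St Jeor (male): BMR = 10(125.5) + 6.25(154) − 5(64) + 5 = 1255 + 962.5 − 320 + 5 = 1902.5 kcal/day.
TEE = 1902.5 × 1.5 = 2853.75 kcal/day.
Fat energy = 31% × 2853.75 = 884.6625 kcal.
Fat = 884.6625 ÷ 9 kcal/g = 98.2958 g.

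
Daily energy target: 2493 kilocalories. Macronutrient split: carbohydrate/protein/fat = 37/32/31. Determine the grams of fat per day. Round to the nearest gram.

86 g/day

Fat energy = 31% × 2493 = 772.83 kcal.
At 9 kcal/g: 772.83 ÷ 9 = 85.87 g.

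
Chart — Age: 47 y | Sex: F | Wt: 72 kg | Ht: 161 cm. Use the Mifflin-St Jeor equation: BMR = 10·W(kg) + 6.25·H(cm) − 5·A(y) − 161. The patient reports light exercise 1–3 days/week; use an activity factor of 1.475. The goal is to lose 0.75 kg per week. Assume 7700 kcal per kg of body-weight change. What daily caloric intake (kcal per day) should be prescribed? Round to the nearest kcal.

1137 kcal per day

Mifflin-St Jeor (female): BMR = 10(72) + 6.25(161) − 5(47) − 161 = 720 + 1006.25 − 235 − 161 = 1330.25 kcal/day.
TEE = 1330.25 × 1.475 = 1962.1188 kcal/day.
Required daily deficit = 0.75 × 7700 ÷ 7 = 825 kcal/day.
Target intake = 1962.1188 − 825 = 1137.1188 kcal/day.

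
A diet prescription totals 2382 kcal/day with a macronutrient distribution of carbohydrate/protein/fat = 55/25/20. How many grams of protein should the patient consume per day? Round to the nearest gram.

Protein energy = 25% × 2382 = 595.5 kcal.
At 4 kcal/g: 595.5 ÷ 4 = 148.875 g.

149 g/day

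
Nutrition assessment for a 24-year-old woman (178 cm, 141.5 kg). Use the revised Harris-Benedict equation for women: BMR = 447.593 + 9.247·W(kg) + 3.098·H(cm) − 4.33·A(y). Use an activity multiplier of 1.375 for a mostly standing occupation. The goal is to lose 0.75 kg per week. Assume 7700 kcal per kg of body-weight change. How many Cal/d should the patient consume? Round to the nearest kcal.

2205 Cal/d

Harris-Benedict: BMR = 447.593 + 9.247(141.5) + 3.098(178) − 4.33(24) = 2203.5675 kcal/day.
TEE = 2203.5675 × 1.375 = 3029.9053 kcal/day.
Required daily deficit = 0.75 × 7700 ÷ 7 = 825 kcal/day.
Target intake = 3029.9053 − 825 = 2204.9053 kcal/day.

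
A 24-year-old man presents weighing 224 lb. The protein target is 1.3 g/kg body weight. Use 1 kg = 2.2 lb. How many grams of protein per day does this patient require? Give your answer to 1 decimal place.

132.4 g/day

Weight in kg = 224 ÷ 2.2 = 101.8182 kg.
Protein = 1.3 g/kg × 101.8182 kg = 132.3636 g/day.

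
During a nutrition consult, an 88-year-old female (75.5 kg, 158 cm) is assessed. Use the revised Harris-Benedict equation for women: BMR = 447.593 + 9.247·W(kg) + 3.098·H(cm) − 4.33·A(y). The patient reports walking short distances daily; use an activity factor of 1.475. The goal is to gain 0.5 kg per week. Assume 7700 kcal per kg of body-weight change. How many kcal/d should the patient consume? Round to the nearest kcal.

2400 kcal/d

Harris-Benedict: BMR = 447.593 + 9.247(75.5) + 3.098(158) − 4.33(88) = 1254.1855 kcal/day.
TEE = 1254.1855 × 1.475 = 1849.9236 kcal/day.
Required daily surplus = 0.5 × 7700 ÷ 7 = 550 kcal/day.
Target intake = 1849.9236 + 550 = 2399.9236 kcal/day.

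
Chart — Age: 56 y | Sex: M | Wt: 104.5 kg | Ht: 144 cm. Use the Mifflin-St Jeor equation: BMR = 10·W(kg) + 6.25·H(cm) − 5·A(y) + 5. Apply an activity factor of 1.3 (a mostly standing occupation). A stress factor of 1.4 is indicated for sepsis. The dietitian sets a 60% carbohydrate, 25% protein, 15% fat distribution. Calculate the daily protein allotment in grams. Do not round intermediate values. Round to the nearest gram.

190 g/day

Mifflin-St Jeor (male): BMR = 10(104.5) + 6.25(144) − 5(56) + 5 = 1045 + 900 − 280 + 5 = 1670 kcal/day.
TEE = 1670 × 1.3 = 2171 kcal/day.
With stress factor 1.4: 2171 × 1.4 = 3039.4 kcal/day.
Protein energy = 25% × 3039.4 = 759.85 kcal.
Protein = 759.85 ÷ 4 kcal/g = 189.9625 g.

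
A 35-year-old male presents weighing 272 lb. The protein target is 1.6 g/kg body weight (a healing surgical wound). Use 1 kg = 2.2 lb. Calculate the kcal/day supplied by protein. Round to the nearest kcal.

791 kcal/day

Weight in kg = 272 ÷ 2.2 = 123.6364 kg.
Protein = 1.6 g/kg × 123.6364 kg = 197.8182 g/day.
Protein energy = 197.8182 g × 4 kcal/g = 791.2727 kcal/day.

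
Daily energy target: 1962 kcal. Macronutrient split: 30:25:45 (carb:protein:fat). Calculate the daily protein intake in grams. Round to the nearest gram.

Protein energy = 25% × 1962 = 490.5 kcal.
At 4 kcal/g: 490.5 ÷ 4 = 122.625 g.

123 g/day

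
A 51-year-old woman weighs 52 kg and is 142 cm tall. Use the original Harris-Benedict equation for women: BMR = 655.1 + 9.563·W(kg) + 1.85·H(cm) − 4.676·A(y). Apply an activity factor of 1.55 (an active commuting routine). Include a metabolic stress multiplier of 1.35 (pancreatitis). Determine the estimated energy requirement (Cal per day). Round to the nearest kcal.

2462 Cal per day

Harris-Benedict: BMR = 655.1 + 9.563(52) + 1.85(142) − 4.676(51) = 1176.6 kcal/day.
TEE = BMR × activity factor = 1176.6 × 1.55 = 1823.73 kcal/day.
Apply stress factor: 1823.73 × 1.35 = 2462.0355 kcal/day.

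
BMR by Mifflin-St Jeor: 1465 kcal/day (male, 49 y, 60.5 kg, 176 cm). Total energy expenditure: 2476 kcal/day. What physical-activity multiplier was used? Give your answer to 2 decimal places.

1.69

Activity factor = TEE ÷ BMR = 2476 ÷ 1465 = 1.69.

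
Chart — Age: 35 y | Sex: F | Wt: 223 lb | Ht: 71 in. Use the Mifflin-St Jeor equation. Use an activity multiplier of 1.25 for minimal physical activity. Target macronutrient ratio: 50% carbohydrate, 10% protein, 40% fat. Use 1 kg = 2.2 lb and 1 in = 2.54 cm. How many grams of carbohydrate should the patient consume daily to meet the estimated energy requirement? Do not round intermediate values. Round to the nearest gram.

282 g/day

Convert to metric: weight = 223 ÷ 2.2 = 101.3636 kg; height = 71 × 2.54 = 180.34 cm.
Mifflin-St Jeor (female): BMR = 10(101.3636) + 6.25(180.34) − 5(35) − 161 = 1013.6364 + 1127.125 − 175 − 161 = 1804.7614 kcal/day.
TEE = 1804.7614 × 1.25 = 2255.9517 kcal/day.
Carbohydrate energy = 50% × 2255.9517 = 1127.9759 kcal.
Carbohydrate = 1127.9759 ÷ 4 kcal/g = 281.994 g.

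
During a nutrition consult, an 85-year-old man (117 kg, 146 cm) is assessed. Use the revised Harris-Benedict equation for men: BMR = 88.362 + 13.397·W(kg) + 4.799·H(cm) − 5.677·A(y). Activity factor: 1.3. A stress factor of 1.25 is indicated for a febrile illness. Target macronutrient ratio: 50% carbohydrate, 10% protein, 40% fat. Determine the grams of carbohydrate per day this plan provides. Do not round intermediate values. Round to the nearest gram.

Harris-Benedict: BMR = 88.362 + 13.397(117) + 4.799(146) − 5.677(85) = 1873.92 kcal/day.
TEE = 1873.92 × 1.3 = 2436.096 kcal/day.
With stress factor 1.25: 2436.096 × 1.25 = 3045.12 kcal/day.
Carbohydrate energy = 50% × 3045.12 = 1522.56 kcal.
Carbohydrate = 1522.56 ÷ 4 kcal/g = 380.64 g.

381 g/day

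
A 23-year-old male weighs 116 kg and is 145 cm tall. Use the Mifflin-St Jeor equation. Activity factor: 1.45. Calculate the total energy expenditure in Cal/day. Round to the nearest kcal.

2837 Cal/day

Mifflin-St Jeor (male): BMR = 10(116) + 6.25(145) − 5(23) + 5 = 1160 + 906.25 − 115 + 5 = 1956.25 kcal/day.
TEE = BMR × activity factor = 1956.25 × 1.45 = 2836.5625 kcal/day.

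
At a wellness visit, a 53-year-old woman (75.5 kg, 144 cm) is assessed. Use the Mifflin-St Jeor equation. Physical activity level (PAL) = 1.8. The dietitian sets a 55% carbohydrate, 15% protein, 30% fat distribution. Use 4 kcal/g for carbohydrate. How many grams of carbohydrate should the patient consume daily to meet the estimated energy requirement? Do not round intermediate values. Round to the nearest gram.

Mifflin-St Jeor (female): BMR = 10(75.5) + 6.25(144) − 5(53) − 161 = 755 + 900 − 265 − 161 = 1229 kcal/day.
TEE = 1229 × 1.8 = 2212.2 kcal/day.
Carbohydrate energy = 55% × 2212.2 = 1216.71 kcal.
Carbohydrate = 1216.71 ÷ 4 kcal/g = 304.1775 g.

304 g/day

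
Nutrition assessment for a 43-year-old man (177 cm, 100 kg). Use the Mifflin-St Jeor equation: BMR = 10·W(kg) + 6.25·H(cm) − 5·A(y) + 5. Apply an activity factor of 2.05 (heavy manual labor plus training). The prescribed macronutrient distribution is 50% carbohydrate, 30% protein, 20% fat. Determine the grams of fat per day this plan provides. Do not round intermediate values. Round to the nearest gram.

Mifflin-St Jeor (male): BMR = 10(100) + 6.25(177) − 5(43) + 5 = 1000 + 1106.25 − 215 + 5 = 1896.25 kcal/day.
TEE = 1896.25 × 2.05 = 3887.3125 kcal/day.
Fat energy = 20% × 3887.3125 = 777.4625 kcal.
Fat = 777.4625 ÷ 9 kcal/g = 86.3847 g.

86 g/day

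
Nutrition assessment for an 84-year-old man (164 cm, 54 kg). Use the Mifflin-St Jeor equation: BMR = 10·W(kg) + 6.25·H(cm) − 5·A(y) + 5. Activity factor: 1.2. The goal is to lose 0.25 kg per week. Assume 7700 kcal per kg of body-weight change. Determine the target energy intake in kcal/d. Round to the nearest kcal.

1105 kcal/d

Mifflin-St Jeor (male): BMR = 10(54) + 6.25(164) − 5(84) + 5 = 540 + 1025 − 420 + 5 = 1150 kcal/day.
TEE = 1150 × 1.2 = 1380 kcal/day.
Required daily deficit = 0.25 × 7700 ÷ 7 = 275 kcal/day.
Target intake = 1380 − 275 = 1105 kcal/day.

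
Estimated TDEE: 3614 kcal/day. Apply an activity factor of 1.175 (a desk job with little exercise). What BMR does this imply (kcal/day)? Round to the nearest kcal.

BMR = TEE ÷ activity factor = 3614 ÷ 1.175 = 3075.7447 kcal/day.

3076 kcal/day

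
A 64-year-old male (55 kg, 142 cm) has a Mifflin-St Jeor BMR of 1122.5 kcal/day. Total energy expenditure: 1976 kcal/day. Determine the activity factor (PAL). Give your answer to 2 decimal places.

Activity factor = TEE ÷ BMR = 1976 ÷ 1122.5 = 1.76.

1.76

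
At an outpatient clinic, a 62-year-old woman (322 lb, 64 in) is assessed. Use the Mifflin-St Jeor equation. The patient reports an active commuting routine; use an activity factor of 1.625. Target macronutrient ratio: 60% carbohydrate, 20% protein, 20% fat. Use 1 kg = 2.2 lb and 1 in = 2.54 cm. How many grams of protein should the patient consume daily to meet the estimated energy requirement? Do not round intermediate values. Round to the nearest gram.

Convert to metric: weight = 322 ÷ 2.2 = 146.3636 kg; height = 64 × 2.54 = 162.56 cm.
Mifflin-St Jeor (female): BMR = 10(146.3636) + 6.25(162.56) − 5(62) − 161 = 1463.6364 + 1016 − 310 − 161 = 2008.6364 kcal/day.
TEE = 2008.6364 × 1.625 = 3264.0341 kcal/day.
Protein energy = 20% × 3264.0341 = 652.8068 kcal.
Protein = 652.8068 ÷ 4 kcal/g = 163.2017 g.

163 g/day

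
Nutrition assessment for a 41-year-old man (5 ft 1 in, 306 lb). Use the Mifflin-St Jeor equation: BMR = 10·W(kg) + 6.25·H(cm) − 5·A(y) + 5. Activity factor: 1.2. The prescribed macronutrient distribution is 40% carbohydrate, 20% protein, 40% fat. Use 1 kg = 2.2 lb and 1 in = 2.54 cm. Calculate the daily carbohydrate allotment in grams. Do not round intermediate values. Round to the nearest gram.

Convert to metric: weight = 306 ÷ 2.2 = 139.0909 kg; height = (5×12 + 1) × 2.54 = 61 × 2.54 = 154.94 cm.
Mifflin-St Jeor (male): BMR = 10(139.0909) + 6.25(154.94) − 5(41) + 5 = 1390.9091 + 968.375 − 205 + 5 = 2159.2841 kcal/day.
TEE = 2159.2841 × 1.2 = 2591.1409 kcal/day.
Carbohydrate energy = 40% × 2591.1409 = 1036.4564 kcal.
Carbohydrate = 1036.4564 ÷ 4 kcal/g = 259.1141 g.

259 g/day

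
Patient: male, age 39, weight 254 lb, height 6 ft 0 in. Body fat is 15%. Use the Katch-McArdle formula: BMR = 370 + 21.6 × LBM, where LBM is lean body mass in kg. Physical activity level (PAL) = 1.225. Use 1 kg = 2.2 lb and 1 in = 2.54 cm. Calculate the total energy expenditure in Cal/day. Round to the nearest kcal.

Convert to metric: weight = 254 ÷ 2.2 = 115.4545 kg; height = (6×12 + 0) × 2.54 = 72 × 2.54 = 182.88 cm.
LBM = 115.4545 × (1 − 0.15) = 98.1364 kg. Katch-McArdle: BMR = 370 + 21.6 × 98.1364 = 2489.7455 kcal/day.
TEE = BMR × activity factor = 2489.7455 × 1.225 = 3049.9382 kcal/day.

3050 Cal/day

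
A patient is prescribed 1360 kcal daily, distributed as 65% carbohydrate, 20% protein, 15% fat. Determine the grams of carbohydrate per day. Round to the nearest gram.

221 g/day

Carbohydrate energy = 65% × 1360 = 884 kcal.
At 4 kcal/g: 884 ÷ 4 = 221 g.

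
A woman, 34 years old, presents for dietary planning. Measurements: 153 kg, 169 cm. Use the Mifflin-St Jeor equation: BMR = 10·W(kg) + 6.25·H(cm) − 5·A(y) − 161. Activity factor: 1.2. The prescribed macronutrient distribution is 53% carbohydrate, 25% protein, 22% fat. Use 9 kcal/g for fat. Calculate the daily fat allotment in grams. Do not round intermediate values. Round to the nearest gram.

Mifflin-St Jeor (female): BMR = 10(153) + 6.25(169) − 5(34) − 161 = 1530 + 1056.25 − 170 − 161 = 2255.25 kcal/day.
TEE = 2255.25 × 1.2 = 2706.3 kcal/day.
Fat energy = 22% × 2706.3 = 595.386 kcal.
Fat = 595.386 ÷ 9 kcal/g = 66.154 g.

66 g/day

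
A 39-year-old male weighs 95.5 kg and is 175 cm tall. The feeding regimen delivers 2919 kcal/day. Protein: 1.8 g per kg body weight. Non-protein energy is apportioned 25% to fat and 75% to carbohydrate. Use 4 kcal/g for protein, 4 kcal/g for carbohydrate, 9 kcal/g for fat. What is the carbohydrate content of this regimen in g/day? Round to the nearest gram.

Protein = 1.8 × 95.5 = 171.9 g → 171.9 × 4 = 687.6 kcal.
Non-protein calories = 2919 − 687.6 = 2231.4 kcal.
Fat: 25% × 2231.4 = 557.85 kcal; carbohydrate: 1673.55 kcal.
Carbohydrate: 1673.55 kcal ÷ 4 kcal/g = 418.3875 g.

418 g/day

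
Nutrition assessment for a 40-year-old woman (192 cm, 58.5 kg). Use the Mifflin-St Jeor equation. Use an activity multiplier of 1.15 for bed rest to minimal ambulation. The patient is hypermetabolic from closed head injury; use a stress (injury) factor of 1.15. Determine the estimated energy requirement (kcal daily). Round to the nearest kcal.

Mifflin-St Jeor (female): BMR = 10(58.5) + 6.25(192) − 5(40) − 161 = 585 + 1200 − 200 − 161 = 1424 kcal/day.
TEE = BMR × activity factor = 1424 × 1.15 = 1637.6 kcal/day.
Apply stress factor: 1637.6 × 1.15 = 1883.24 kcal/day.

1883 kcal daily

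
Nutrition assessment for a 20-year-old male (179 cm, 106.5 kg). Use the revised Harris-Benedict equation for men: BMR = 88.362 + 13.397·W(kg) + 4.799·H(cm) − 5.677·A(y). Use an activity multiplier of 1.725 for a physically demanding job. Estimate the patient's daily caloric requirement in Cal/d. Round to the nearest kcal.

3900 Cal/d

Harris-Benedict: BMR = 88.362 + 13.397(106.5) + 4.799(179) − 5.677(20) = 2260.6235 kcal/day.
TEE = BMR × activity factor = 2260.6235 × 1.725 = 3899.5755 kcal/day.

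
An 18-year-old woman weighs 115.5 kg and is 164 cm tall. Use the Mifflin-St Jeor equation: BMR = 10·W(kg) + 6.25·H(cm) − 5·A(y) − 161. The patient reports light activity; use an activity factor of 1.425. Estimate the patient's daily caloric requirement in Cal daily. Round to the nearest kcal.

2749 Cal daily

Mifflin-St Jeor (female): BMR = 10(115.5) + 6.25(164) − 5(18) − 161 = 1155 + 1025 − 90 − 161 = 1929 kcal/day.
TEE = BMR × activity factor = 1929 × 1.425 = 2748.825 kcal/day.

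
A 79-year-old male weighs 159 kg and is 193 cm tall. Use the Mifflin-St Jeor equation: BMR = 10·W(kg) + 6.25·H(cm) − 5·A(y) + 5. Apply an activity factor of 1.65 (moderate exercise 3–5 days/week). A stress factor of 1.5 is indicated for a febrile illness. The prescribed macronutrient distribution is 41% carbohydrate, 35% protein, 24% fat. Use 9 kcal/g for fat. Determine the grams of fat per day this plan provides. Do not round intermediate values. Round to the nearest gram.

Mifflin-St Jeor (male): BMR = 10(159) + 6.25(193) − 5(79) + 5 = 1590 + 1206.25 − 395 + 5 = 2406.25 kcal/day.
TEE = 2406.25 × 1.65 = 3970.3125 kcal/day.
With stress factor 1.5: 3970.3125 × 1.5 = 5955.4688 kcal/day.
Fat energy = 24% × 5955.4688 = 1429.3125 kcal.
Fat = 1429.3125 ÷ 9 kcal/g = 158.8125 g.

159 g/day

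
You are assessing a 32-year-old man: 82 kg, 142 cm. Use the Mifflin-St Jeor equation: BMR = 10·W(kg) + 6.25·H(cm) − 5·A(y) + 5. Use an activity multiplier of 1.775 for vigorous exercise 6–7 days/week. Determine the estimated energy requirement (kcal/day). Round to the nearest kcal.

2756 kcal/day

Mifflin-St Jeor (male): BMR = 10(82) + 6.25(142) − 5(32) + 5 = 820 + 887.5 − 160 + 5 = 1552.5 kcal/day.
TEE = BMR × activity factor = 1552.5 × 1.775 = 2755.6875 kcal/day.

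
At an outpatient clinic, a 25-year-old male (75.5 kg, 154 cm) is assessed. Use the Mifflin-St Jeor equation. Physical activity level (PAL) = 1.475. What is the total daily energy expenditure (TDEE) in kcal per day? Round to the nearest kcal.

Mifflin-St Jeor (male): BMR = 10(75.5) + 6.25(154) − 5(25) + 5 = 755 + 962.5 − 125 + 5 = 1597.5 kcal/day.
TEE = BMR × activity factor = 1597.5 × 1.475 = 2356.3125 kcal/day.

2356 kcal per day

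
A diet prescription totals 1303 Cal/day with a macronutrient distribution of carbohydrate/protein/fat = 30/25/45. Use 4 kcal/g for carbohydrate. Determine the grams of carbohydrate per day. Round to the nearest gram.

98 g/day

Carbohydrate energy = 30% × 1303 = 390.9 kcal.
At 4 kcal/g: 390.9 ÷ 4 = 97.725 g.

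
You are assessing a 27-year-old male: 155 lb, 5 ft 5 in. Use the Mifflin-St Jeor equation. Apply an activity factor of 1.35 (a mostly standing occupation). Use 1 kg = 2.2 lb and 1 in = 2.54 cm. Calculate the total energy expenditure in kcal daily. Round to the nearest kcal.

Convert to metric: weight = 155 ÷ 2.2 = 70.4545 kg; height = (5×12 + 5) × 2.54 = 65 × 2.54 = 165.1 cm.
Mifflin-St Jeor (male): BMR = 10(70.4545) + 6.25(165.1) − 5(27) + 5 = 704.5455 + 1031.875 − 135 + 5 = 1606.4205 kcal/day.
TEE = BMR × activity factor = 1606.4205 × 1.35 = 2168.6676 kcal/day.

2169 kcal daily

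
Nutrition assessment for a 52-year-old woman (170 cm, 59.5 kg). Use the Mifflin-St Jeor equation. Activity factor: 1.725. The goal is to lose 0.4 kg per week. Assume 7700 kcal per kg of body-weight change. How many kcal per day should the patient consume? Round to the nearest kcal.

Mifflin-St Jeor (female): BMR = 10(59.5) + 6.25(170) − 5(52) − 161 = 595 + 1062.5 − 260 − 161 = 1236.5 kcal/day.
TEE = 1236.5 × 1.725 = 2132.9625 kcal/day.
Required daily deficit = 0.4 × 7700 ÷ 7 = 440 kcal/day.
Target intake = 2132.9625 − 440 = 1692.9625 kcal/day.

1693 kcal per day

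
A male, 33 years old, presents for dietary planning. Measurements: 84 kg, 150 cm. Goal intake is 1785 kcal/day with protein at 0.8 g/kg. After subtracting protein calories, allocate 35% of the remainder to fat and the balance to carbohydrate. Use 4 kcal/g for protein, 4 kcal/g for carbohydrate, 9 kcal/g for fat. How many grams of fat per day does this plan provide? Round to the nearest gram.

59 g/day

Protein = 0.8 × 84 = 67.2 g → 67.2 × 4 = 268.8 kcal.
Non-protein calories = 1785 − 268.8 = 1516.2 kcal.
Fat: 35% × 1516.2 = 530.67 kcal; carbohydrate: 985.53 kcal.
Fat: 530.67 kcal ÷ 9 kcal/g = 58.9633 g.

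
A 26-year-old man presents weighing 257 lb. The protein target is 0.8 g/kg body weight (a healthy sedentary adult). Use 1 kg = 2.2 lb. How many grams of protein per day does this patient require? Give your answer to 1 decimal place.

93.5 g/day

Weight in kg = 257 ÷ 2.2 = 116.8182 kg.
Protein = 0.8 g/kg × 116.8182 kg = 93.4545 g/day.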